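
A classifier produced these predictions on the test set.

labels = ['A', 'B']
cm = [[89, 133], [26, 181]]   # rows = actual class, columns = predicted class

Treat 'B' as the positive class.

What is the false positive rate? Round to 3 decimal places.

FPR = FP/(FP+TN) = 133/(133+89) = 0.599

0.599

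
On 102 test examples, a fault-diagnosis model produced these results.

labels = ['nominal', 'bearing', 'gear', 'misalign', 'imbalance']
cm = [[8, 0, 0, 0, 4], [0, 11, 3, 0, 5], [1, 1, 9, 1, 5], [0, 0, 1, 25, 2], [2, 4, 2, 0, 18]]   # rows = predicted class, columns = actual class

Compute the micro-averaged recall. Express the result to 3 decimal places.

0.696

Micro-averaging pools counts across classes: ΣTP=71, ΣFP=31, ΣFN=31.
Micro-recall = TP/(TP+FN) on pooled counts = 0.696 (equals overall accuracy in single-label multiclass).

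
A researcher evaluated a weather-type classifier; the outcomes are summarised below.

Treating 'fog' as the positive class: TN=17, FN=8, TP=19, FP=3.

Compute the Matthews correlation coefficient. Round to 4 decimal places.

MCC = (TP·TN − FP·FN) / √((TP+FP)(TP+FN)(TN+FP)(TN+FN))
Numerator = 19·17 − 3·8 = 299
Denominator = √(22·27·20·25) = √297000 = 544.9771
MCC = 299 / 544.9771 = 0.5486

0.5486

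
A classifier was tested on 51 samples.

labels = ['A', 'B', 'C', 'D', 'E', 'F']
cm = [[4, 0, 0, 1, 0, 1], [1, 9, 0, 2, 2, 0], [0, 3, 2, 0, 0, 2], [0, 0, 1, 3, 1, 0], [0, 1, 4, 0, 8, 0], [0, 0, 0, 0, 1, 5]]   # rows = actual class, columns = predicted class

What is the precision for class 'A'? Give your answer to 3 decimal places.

0.800

precision = TP/(TP+FP).
A: TP=4, FP=1+0+0+0+0=1 → 4/5 = 0.8000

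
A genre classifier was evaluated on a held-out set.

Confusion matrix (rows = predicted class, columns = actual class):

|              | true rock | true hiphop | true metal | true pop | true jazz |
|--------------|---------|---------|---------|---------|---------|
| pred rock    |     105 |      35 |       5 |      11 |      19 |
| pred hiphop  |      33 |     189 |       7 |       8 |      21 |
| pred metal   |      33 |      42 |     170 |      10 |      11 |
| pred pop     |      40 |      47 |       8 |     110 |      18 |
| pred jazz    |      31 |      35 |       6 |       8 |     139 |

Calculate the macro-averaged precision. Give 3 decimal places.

0.620

Per-class precision (TP/(TP+FP)):
  rock: TP=105, FP=35+5+11+19=70 → 105/175 = 0.6000
  hiphop: TP=189, FP=33+7+8+21=69 → 189/258 = 0.7326
  metal: TP=170, FP=33+42+10+11=96 → 170/266 = 0.6391
  pop: TP=110, FP=40+47+8+18=113 → 110/223 = 0.4933
  jazz: TP=139, FP=31+35+6+8=80 → 139/219 = 0.6347
Macro-precision = mean = (0.6000 + 0.7326 + 0.6391 + 0.4933 + 0.6347) / 5 = 0.620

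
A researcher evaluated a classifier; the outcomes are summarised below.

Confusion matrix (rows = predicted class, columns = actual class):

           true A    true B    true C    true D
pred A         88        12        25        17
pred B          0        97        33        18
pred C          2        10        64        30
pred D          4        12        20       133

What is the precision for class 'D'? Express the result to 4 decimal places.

precision = TP/(TP+FP).
D: TP=133, FP=4+12+20=36 → 133/169 = 0.78698

0.7870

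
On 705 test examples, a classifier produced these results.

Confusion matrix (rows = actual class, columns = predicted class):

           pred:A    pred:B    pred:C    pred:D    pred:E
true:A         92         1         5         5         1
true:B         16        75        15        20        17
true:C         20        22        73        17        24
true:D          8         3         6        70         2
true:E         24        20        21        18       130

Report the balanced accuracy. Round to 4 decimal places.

0.6548

Balanced accuracy = mean of per-class recall.
  A: recall = 92/104 = 0.88462
  B: recall = 75/143 = 0.52448
  C: recall = 73/156 = 0.46795
  D: recall = 70/89 = 0.78652
  E: recall = 130/213 = 0.61033
Mean = (0.88462 + 0.52448 + 0.46795 + 0.78652 + 0.61033) / 5 = 0.6548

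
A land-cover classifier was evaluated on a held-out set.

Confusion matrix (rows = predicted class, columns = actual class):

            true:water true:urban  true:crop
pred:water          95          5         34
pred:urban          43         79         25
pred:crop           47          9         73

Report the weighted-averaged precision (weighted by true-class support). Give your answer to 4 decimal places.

Per-class precision (TP/(TP+FP)):
  water: TP=95, FP=5+34=39 → 95/134 = 0.70896
  urban: TP=79, FP=43+25=68 → 79/147 = 0.53741
  crop: TP=73, FP=47+9=56 → 73/129 = 0.56589
Weighted-precision = Σ (supportᵢ/N)·precisionᵢ with N=410: (185/410)·0.70896 + (93/410)·0.53741 + (132/410)·0.56589 = 0.6240

0.6240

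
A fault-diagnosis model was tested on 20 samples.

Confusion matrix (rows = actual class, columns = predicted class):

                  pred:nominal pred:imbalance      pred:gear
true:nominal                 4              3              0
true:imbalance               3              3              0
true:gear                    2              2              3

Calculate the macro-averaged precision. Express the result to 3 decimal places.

0.606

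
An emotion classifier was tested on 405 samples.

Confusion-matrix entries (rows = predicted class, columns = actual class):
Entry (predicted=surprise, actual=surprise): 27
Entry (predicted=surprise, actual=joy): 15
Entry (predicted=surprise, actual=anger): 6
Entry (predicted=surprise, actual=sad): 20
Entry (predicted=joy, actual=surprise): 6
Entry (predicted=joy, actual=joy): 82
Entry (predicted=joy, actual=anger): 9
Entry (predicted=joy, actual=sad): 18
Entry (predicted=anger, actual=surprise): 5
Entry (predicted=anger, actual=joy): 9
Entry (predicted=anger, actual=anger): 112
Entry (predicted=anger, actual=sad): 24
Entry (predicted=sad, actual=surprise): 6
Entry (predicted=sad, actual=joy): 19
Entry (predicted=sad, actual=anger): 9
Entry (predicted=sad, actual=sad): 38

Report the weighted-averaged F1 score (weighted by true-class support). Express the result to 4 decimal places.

0.6354

Per-class F1 score (2·TP/(2·TP+FP+FN)):
  surprise: TP=27, FP=15+6+20=41, FN=6+5+6=17 → 54/112 = 0.48214
  joy: TP=82, FP=6+9+18=33, FN=15+9+19=43 → 164/240 = 0.68333
  anger: TP=112, FP=5+9+24=38, FN=6+9+9=24 → 224/286 = 0.78322
  sad: TP=38, FP=6+19+9=34, FN=20+18+24=62 → 76/172 = 0.44186
Weighted-F1 score = Σ (supportᵢ/N)·F1 scoreᵢ with N=405: (44/405)·0.48214 + (125/405)·0.68333 + (136/405)·0.78322 + (100/405)·0.44186 = 0.6354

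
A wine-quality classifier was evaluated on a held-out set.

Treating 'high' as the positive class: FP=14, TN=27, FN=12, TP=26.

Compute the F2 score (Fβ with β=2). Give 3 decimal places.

Fβ = (1+β²)·TP / ((1+β²)·TP + β²·FN + FP), with β²=4
= 5·26 / (5·26 + 4·12 + 14) = 0.677

0.677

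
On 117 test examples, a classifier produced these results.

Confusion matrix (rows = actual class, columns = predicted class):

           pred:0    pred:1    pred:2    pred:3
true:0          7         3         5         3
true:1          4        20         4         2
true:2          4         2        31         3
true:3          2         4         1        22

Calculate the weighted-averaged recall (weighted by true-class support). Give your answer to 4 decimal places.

0.6838

Per-class recall (TP/(TP+FN)):
  0: TP=7, FN=3+5+3=11 → 7/18 = 0.38889
  1: TP=20, FN=4+4+2=10 → 20/30 = 0.66667
  2: TP=31, FN=4+2+3=9 → 31/40 = 0.77500
  3: TP=22, FN=2+4+1=7 → 22/29 = 0.75862
Weighted-recall = Σ (supportᵢ/N)·recallᵢ with N=117: (18/117)·0.38889 + (30/117)·0.66667 + (40/117)·0.77500 + (29/117)·0.75862 = 0.6838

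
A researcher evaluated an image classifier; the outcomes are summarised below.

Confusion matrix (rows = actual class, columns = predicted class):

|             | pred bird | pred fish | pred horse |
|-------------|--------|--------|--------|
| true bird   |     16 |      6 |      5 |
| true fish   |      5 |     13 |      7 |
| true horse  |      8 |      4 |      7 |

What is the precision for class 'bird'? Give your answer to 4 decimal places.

precision = TP/(TP+FP).
bird: TP=16, FP=5+8=13 → 16/29 = 0.55172

0.5517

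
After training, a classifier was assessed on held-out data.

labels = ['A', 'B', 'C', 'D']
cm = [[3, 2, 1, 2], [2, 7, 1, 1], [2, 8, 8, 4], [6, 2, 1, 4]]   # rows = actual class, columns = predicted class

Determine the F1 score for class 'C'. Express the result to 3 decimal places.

One-vs-rest for 'C': TP = diagonal; FP = other classes predicted 'C'; FN = 'C' predicted as other.
F1 score = 2·TP/(2·TP+FP+FN).
C: TP=8, FP=1+1+1=3, FN=2+8+4=14 → 16/33 = 0.4848

0.485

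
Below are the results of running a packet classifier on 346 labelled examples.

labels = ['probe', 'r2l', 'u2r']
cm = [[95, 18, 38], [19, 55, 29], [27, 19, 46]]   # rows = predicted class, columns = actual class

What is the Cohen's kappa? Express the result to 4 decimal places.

Observed agreement pₒ = trace/N = 196/346 = 0.56647
Expected agreement pₑ = Σ (rowᵢ·colᵢ)/N² = (141·151 + 92·103 + 113·92)/346² = 0.34384
κ = (pₒ − pₑ)/(1 − pₑ) = (0.56647 − 0.34384)/(1 − 0.34384) = 0.3393

0.3393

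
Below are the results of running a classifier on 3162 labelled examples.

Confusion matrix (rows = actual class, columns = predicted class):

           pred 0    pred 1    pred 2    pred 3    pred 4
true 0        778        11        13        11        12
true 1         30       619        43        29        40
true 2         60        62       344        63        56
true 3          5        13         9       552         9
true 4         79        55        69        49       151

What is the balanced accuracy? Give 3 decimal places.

Balanced accuracy = mean of per-class recall.
  0: recall = 778/825 = 0.9430
  1: recall = 619/761 = 0.8134
  2: recall = 344/585 = 0.5880
  3: recall = 552/588 = 0.9388
  4: recall = 151/403 = 0.3747
Mean = (0.9430 + 0.8134 + 0.5880 + 0.9388 + 0.3747) / 5 = 0.732

0.732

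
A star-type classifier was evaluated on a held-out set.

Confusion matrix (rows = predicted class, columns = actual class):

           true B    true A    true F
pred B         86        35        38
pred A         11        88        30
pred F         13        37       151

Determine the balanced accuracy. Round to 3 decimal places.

Balanced accuracy = mean of per-class recall.
  B: recall = 86/110 = 0.7818
  A: recall = 88/160 = 0.5500
  F: recall = 151/219 = 0.6895
Mean = (0.7818 + 0.5500 + 0.6895) / 3 = 0.674

0.674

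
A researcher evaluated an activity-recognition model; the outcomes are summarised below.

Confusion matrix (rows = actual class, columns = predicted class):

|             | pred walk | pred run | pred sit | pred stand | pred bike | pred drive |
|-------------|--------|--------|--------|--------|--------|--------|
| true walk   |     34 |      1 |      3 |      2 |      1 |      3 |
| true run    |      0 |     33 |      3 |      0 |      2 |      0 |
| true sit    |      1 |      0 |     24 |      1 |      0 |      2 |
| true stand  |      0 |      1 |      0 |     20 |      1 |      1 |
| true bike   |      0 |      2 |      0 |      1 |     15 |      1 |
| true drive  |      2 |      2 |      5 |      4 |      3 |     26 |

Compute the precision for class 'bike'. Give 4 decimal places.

One-vs-rest for 'bike': TP = diagonal; FP = other classes predicted 'bike'; FN = 'bike' predicted as other.
precision = TP/(TP+FP).
bike: TP=15, FP=1+2+0+1+3=7 → 15/22 = 0.68182

0.6818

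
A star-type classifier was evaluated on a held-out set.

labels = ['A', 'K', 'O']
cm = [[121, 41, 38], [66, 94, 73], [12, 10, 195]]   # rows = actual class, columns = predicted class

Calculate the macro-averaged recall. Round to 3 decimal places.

0.636

Per-class recall (TP/(TP+FN)):
  A: TP=121, FN=41+38=79 → 121/200 = 0.6050
  K: TP=94, FN=66+73=139 → 94/233 = 0.4034
  O: TP=195, FN=12+10=22 → 195/217 = 0.8986
Macro-recall = mean = (0.6050 + 0.4034 + 0.8986) / 3 = 0.636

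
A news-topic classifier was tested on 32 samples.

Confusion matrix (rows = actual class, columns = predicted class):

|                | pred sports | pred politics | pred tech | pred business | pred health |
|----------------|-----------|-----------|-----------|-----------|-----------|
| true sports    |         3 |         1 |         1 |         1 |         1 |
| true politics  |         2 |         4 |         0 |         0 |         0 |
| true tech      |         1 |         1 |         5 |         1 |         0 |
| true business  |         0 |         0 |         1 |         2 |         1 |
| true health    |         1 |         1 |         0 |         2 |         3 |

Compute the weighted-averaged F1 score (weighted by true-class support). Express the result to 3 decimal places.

0.535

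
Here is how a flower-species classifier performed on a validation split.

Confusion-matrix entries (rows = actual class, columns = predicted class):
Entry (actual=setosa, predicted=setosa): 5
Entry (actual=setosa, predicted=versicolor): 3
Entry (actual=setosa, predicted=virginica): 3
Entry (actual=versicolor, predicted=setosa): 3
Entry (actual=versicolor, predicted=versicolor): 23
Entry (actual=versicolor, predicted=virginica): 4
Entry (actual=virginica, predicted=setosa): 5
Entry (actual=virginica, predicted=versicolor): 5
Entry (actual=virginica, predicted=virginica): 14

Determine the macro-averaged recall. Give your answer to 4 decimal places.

Per-class recall (TP/(TP+FN)):
  setosa: TP=5, FN=3+3=6 → 5/11 = 0.45455
  versicolor: TP=23, FN=3+4=7 → 23/30 = 0.76667
  virginica: TP=14, FN=5+5=10 → 14/24 = 0.58333
Macro-recall = mean = (0.45455 + 0.76667 + 0.58333) / 3 = 0.6015

0.6015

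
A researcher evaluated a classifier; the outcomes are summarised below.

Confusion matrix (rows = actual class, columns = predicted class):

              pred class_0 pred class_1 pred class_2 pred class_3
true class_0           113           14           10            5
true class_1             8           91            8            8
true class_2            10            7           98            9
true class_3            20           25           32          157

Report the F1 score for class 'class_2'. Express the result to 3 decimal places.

Take TP from the diagonal, FP from the rest of the 'class_2' prediction marginal, FN from the rest of the 'class_2' actual marginal.
F1 score = 2·TP/(2·TP+FP+FN).
class_2: TP=98, FP=10+8+32=50, FN=10+7+9=26 → 196/272 = 0.7206

0.721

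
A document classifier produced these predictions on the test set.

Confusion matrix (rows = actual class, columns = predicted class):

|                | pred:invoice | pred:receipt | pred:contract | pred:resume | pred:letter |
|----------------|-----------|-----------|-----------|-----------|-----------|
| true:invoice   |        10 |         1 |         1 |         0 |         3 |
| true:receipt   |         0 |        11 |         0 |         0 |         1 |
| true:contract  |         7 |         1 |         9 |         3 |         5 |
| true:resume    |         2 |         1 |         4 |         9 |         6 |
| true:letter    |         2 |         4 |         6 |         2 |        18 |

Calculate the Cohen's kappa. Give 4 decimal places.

0.4125

Observed agreement pₒ = trace/N = 57/106 = 0.53774
Expected agreement pₑ = Σ (rowᵢ·colᵢ)/N² = (15·21 + 12·18 + 25·20 + 22·14 + 32·33)/106² = 0.21315
κ = (pₒ − pₑ)/(1 − pₑ) = (0.53774 − 0.21315)/(1 − 0.21315) = 0.4125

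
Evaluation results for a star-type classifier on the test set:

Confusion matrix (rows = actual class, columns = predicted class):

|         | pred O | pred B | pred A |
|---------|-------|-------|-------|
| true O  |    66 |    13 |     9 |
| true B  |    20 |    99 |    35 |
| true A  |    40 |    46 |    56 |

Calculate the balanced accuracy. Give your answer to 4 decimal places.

0.5957

Balanced accuracy = mean of per-class recall.
  O: recall = 66/88 = 0.75000
  B: recall = 99/154 = 0.64286
  A: recall = 56/142 = 0.39437
Mean = (0.75000 + 0.64286 + 0.39437) / 3 = 0.5957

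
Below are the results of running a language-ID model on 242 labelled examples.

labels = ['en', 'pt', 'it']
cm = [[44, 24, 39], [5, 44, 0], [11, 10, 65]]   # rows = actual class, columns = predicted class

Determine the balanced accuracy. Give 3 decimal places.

Balanced accuracy = mean of per-class recall.
  en: recall = 44/107 = 0.4112
  pt: recall = 44/49 = 0.8980
  it: recall = 65/86 = 0.7558
Mean = (0.4112 + 0.8980 + 0.7558) / 3 = 0.688

0.688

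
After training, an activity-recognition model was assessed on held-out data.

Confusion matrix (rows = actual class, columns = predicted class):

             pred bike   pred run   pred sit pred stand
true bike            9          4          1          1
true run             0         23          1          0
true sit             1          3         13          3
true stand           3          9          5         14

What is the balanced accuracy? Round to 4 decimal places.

Balanced accuracy = mean of per-class recall.
  bike: recall = 9/15 = 0.60000
  run: recall = 23/24 = 0.95833
  sit: recall = 13/20 = 0.65000
  stand: recall = 14/31 = 0.45161
Mean = (0.60000 + 0.95833 + 0.65000 + 0.45161) / 4 = 0.6650

0.6650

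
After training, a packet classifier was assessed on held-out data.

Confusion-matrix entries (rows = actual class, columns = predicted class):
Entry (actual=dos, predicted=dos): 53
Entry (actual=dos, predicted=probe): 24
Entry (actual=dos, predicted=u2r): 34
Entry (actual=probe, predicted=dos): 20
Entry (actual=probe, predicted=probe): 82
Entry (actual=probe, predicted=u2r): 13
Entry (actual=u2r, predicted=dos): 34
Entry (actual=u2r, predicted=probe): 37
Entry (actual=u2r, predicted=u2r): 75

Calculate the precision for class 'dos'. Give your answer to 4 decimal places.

precision = TP/(TP+FP).
dos: TP=53, FP=20+34=54 → 53/107 = 0.49533

0.4953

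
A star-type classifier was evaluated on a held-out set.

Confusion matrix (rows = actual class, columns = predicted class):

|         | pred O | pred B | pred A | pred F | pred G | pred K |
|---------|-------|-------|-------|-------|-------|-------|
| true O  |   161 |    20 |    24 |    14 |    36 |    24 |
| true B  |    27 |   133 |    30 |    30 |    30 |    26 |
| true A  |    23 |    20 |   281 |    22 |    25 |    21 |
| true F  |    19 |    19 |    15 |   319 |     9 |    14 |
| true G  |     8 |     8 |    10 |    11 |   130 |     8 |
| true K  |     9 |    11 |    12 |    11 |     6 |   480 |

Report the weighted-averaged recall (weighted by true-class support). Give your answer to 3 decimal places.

0.735

Per-class recall (TP/(TP+FN)):
  O: TP=161, FN=20+24+14+36+24=118 → 161/279 = 0.5771
  B: TP=133, FN=27+30+30+30+26=143 → 133/276 = 0.4819
  A: TP=281, FN=23+20+22+25+21=111 → 281/392 = 0.7168
  F: TP=319, FN=19+19+15+9+14=76 → 319/395 = 0.8076
  G: TP=130, FN=8+8+10+11+8=45 → 130/175 = 0.7429
  K: TP=480, FN=9+11+12+11+6=49 → 480/529 = 0.9074
Weighted-recall = Σ (supportᵢ/N)·recallᵢ with N=2046: (279/2046)·0.5771 + (276/2046)·0.4819 + (392/2046)·0.7168 + (395/2046)·0.8076 + (175/2046)·0.7429 + (529/2046)·0.9074 = 0.735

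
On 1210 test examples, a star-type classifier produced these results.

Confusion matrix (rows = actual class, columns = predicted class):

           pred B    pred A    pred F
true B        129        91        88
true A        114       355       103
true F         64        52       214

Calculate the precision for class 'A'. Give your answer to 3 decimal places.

0.713

precision = TP/(TP+FP).
A: TP=355, FP=91+52=143 → 355/498 = 0.7129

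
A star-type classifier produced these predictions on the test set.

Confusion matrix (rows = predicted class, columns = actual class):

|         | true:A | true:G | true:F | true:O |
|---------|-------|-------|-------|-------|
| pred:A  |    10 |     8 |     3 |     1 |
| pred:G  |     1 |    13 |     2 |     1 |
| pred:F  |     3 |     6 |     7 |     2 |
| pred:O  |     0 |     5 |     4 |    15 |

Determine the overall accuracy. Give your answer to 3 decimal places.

0.556

Accuracy = trace / total = (10+13+7+15=45) / 81 = 45/81 = 0.556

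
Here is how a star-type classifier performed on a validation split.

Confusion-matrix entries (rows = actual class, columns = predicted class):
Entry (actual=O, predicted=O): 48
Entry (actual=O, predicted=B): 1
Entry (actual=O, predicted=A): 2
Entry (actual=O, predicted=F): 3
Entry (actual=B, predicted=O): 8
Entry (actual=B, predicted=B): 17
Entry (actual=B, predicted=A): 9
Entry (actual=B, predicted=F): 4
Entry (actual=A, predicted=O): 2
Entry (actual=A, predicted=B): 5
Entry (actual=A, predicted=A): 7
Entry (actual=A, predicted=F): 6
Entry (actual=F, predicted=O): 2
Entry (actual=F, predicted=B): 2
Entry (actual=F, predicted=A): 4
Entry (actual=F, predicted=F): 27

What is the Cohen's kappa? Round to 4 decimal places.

0.5471

Observed agreement pₒ = trace/N = 99/147 = 0.67347
Expected agreement pₑ = Σ (rowᵢ·colᵢ)/N² = (54·60 + 38·25 + 20·22 + 35·40)/147² = 0.27905
κ = (pₒ − pₑ)/(1 − pₑ) = (0.67347 − 0.27905)/(1 − 0.27905) = 0.5471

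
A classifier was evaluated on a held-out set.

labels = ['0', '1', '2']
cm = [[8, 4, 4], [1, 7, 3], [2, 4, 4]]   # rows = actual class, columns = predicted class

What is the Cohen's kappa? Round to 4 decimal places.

Observed agreement pₒ = trace/N = 19/37 = 0.51351
Expected agreement pₑ = Σ (rowᵢ·colᵢ)/N² = (16·11 + 11·15 + 10·11)/37² = 0.32944
κ = (pₒ − pₑ)/(1 − pₑ) = (0.51351 − 0.32944)/(1 − 0.32944) = 0.2745

0.2745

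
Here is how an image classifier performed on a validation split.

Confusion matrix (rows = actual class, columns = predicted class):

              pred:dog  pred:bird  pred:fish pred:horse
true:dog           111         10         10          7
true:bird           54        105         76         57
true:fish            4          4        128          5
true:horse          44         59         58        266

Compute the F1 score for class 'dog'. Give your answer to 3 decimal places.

Treat 'dog' as positive and all other classes as negative.
F1 score = 2·TP/(2·TP+FP+FN).
dog: TP=111, FP=54+4+44=102, FN=10+10+7=27 → 222/351 = 0.6325

0.632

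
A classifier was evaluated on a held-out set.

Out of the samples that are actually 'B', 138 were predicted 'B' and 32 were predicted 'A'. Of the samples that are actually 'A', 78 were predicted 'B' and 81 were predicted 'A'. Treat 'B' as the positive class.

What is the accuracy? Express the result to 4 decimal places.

Accuracy = (TP+TN)/N = (138+81)/329 = 0.6657

0.6657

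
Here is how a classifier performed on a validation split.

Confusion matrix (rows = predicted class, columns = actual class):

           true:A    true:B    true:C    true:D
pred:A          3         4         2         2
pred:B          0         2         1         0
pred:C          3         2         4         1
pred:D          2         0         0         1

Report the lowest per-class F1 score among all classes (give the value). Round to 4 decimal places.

Per-class F1 score (2·TP/(2·TP+FP+FN)):
  A: TP=3, FP=4+2+2=8, FN=0+3+2=5 → 6/19 = 0.31579
  B: TP=2, FP=0+1+0=1, FN=4+2+0=6 → 4/11 = 0.36364
  C: TP=4, FP=3+2+1=6, FN=2+1+0=3 → 8/17 = 0.47059
  D: TP=1, FP=2+0+0=2, FN=2+0+1=3 → 2/7 = 0.28571
Lowest is class 'D' with F1 score = 0.2857.

0.2857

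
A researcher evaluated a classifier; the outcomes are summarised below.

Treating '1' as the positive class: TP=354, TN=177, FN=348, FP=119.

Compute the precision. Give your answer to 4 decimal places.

Precision = TP/(TP+FP) = 354/(354+119) = 354/473 = 0.7484

0.7484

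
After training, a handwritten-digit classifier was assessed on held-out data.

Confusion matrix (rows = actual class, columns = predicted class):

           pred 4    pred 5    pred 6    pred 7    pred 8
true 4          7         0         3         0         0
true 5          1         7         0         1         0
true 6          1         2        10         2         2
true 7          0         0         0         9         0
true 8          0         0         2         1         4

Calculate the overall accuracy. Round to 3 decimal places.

0.712

Accuracy = trace / total = (7+7+10+9+4=37) / 52 = 37/52 = 0.712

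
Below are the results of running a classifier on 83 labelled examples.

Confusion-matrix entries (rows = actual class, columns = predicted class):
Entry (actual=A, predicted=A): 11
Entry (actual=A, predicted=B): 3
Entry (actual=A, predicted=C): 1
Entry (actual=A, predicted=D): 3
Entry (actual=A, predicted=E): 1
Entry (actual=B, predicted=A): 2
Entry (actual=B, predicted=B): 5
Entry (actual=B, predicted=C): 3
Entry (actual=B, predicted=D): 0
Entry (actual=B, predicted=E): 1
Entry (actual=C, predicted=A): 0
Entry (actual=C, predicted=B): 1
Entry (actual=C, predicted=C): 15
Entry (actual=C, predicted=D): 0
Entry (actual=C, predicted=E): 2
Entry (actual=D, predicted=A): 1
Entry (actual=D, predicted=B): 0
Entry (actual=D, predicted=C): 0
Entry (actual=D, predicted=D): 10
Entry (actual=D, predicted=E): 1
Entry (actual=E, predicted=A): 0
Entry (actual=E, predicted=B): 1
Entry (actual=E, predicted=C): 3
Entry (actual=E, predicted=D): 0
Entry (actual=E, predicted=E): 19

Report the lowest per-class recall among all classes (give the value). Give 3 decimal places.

Per-class recall (TP/(TP+FN)):
  A: TP=11, FN=3+1+3+1=8 → 11/19 = 0.5789
  B: TP=5, FN=2+3+0+1=6 → 5/11 = 0.4545
  C: TP=15, FN=0+1+0+2=3 → 15/18 = 0.8333
  D: TP=10, FN=1+0+0+1=2 → 10/12 = 0.8333
  E: TP=19, FN=0+1+3+0=4 → 19/23 = 0.8261
Lowest is class 'B' with recall = 0.455.

0.455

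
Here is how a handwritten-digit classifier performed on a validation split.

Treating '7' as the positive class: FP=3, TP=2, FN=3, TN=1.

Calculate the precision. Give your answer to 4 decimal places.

0.4000

Precision = TP/(TP+FP) = 2/(2+3) = 2/5 = 0.4000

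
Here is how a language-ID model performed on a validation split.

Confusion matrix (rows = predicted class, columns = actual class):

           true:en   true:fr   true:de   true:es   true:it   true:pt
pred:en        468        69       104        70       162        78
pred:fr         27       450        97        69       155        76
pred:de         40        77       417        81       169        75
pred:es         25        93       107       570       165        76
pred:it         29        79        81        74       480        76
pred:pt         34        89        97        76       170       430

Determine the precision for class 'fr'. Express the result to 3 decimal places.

precision = TP/(TP+FP).
fr: TP=450, FP=27+97+69+155+76=424 → 450/874 = 0.5149

0.515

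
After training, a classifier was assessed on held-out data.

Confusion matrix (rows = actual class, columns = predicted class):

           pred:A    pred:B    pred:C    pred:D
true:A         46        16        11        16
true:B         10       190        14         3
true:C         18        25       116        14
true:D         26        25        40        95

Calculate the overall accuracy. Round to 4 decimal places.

0.6722

Accuracy = trace / total = (46+190+116+95=447) / 665 = 447/665 = 0.6722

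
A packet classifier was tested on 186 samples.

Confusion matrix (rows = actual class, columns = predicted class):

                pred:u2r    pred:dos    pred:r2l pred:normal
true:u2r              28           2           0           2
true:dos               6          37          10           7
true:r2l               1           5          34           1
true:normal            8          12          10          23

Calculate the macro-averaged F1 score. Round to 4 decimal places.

Per-class F1 score (2·TP/(2·TP+FP+FN)):
  u2r: TP=28, FP=6+1+8=15, FN=2+0+2=4 → 56/75 = 0.74667
  dos: TP=37, FP=2+5+12=19, FN=6+10+7=23 → 74/116 = 0.63793
  r2l: TP=34, FP=0+10+10=20, FN=1+5+1=7 → 68/95 = 0.71579
  normal: TP=23, FP=2+7+1=10, FN=8+12+10=30 → 46/86 = 0.53488
Macro-F1 score = mean = (0.74667 + 0.63793 + 0.71579 + 0.53488) / 4 = 0.6588

0.6588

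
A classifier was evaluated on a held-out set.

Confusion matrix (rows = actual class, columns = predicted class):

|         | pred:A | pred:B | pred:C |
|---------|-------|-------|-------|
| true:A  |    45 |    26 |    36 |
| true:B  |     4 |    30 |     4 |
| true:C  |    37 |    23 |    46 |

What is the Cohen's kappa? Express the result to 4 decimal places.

0.2171

Observed agreement pₒ = trace/N = 121/251 = 0.48207
Expected agreement pₑ = Σ (rowᵢ·colᵢ)/N² = (107·86 + 38·79 + 106·86)/251² = 0.33841
κ = (pₒ − pₑ)/(1 − pₑ) = (0.48207 − 0.33841)/(1 − 0.33841) = 0.2171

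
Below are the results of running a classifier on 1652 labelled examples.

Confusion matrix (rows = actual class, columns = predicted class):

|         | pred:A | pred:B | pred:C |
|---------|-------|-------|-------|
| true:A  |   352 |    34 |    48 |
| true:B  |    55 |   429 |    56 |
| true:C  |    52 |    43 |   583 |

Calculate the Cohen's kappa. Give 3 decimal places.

Observed agreement pₒ = trace/N = 1364/1652 = 0.8257
Expected agreement pₑ = Σ (rowᵢ·colᵢ)/N² = (434·459 + 540·506 + 678·687)/1652² = 0.3438
κ = (pₒ − pₑ)/(1 − pₑ) = (0.8257 − 0.3438)/(1 − 0.3438) = 0.734

0.734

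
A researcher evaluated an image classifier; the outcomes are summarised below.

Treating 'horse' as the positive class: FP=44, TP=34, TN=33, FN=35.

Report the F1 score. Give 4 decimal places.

0.4626

Precision = TP/(TP+FP) = 34/78 = 0.4359
Recall = TP/(TP+FN) = 34/69 = 0.4928
F1 = 2·TP/(2·TP+FP+FN) = 68/147 = 0.4626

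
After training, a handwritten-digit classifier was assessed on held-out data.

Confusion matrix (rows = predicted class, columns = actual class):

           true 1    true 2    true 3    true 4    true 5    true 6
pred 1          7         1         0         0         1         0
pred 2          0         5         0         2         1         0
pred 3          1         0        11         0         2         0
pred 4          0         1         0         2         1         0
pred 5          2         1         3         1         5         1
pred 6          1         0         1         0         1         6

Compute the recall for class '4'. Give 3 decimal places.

0.400

One-vs-rest for '4': TP = diagonal; FP = other classes predicted '4'; FN = '4' predicted as other.
recall = TP/(TP+FN).
4: TP=2, FN=0+2+0+1+0=3 → 2/5 = 0.4000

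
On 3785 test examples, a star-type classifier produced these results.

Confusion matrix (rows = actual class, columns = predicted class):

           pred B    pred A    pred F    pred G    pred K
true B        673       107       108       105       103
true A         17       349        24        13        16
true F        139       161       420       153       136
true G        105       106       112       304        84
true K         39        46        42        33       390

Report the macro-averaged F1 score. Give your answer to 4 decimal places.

Per-class F1 score (2·TP/(2·TP+FP+FN)):
  B: TP=673, FP=17+139+105+39=300, FN=107+108+105+103=423 → 1346/2069 = 0.65056
  A: TP=349, FP=107+161+106+46=420, FN=17+24+13+16=70 → 698/1188 = 0.58754
  F: TP=420, FP=108+24+112+42=286, FN=139+161+153+136=589 → 840/1715 = 0.48980
  G: TP=304, FP=105+13+153+33=304, FN=105+106+112+84=407 → 608/1319 = 0.46096
  K: TP=390, FP=103+16+136+84=339, FN=39+46+42+33=160 → 780/1279 = 0.60985
Macro-F1 score = mean = (0.65056 + 0.58754 + 0.48980 + 0.46096 + 0.60985) / 5 = 0.5597

0.5597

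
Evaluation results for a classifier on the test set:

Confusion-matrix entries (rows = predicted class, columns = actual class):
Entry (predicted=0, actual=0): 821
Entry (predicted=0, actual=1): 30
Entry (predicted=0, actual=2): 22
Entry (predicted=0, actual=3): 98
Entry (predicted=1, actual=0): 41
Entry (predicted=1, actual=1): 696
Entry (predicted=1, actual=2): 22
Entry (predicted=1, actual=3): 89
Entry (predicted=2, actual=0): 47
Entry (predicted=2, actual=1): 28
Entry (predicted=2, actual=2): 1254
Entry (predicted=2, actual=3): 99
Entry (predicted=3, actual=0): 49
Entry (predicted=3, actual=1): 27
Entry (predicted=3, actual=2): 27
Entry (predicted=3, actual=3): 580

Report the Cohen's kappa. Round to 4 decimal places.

0.7998

Observed agreement pₒ = trace/N = 3351/3930 = 0.85267
Expected agreement pₑ = Σ (rowᵢ·colᵢ)/N² = (958·971 + 781·848 + 1325·1428 + 866·683)/3930² = 0.26391
κ = (pₒ − pₑ)/(1 − pₑ) = (0.85267 − 0.26391)/(1 − 0.26391) = 0.7998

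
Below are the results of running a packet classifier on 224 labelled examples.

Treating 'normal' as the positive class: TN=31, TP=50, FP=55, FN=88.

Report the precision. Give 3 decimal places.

0.476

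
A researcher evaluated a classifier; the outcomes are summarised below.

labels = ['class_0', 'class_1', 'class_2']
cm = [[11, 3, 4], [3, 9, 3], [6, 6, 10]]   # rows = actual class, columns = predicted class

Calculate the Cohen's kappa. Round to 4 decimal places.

Observed agreement pₒ = trace/N = 30/55 = 0.54545
Expected agreement pₑ = Σ (rowᵢ·colᵢ)/N² = (18·20 + 15·18 + 22·17)/55² = 0.33190
κ = (pₒ − pₑ)/(1 − pₑ) = (0.54545 − 0.33190)/(1 − 0.33190) = 0.3196

0.3196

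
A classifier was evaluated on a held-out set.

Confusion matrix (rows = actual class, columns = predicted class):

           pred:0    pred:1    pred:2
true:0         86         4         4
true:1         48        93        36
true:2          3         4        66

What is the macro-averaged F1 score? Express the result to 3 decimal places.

Per-class F1 score (2·TP/(2·TP+FP+FN)):
  0: TP=86, FP=48+3=51, FN=4+4=8 → 172/231 = 0.7446
  1: TP=93, FP=4+4=8, FN=48+36=84 → 186/278 = 0.6691
  2: TP=66, FP=4+36=40, FN=3+4=7 → 132/179 = 0.7374
Macro-F1 score = mean = (0.7446 + 0.6691 + 0.7374) / 3 = 0.717

0.717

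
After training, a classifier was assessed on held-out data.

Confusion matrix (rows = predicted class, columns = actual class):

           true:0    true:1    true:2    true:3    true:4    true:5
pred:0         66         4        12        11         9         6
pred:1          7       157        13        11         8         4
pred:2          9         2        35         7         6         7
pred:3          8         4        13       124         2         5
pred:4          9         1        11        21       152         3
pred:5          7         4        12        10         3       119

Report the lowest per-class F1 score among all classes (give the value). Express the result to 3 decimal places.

0.432

Per-class F1 score (2·TP/(2·TP+FP+FN)):
  0: TP=66, FP=4+12+11+9+6=42, FN=7+9+8+9+7=40 → 132/214 = 0.6168
  1: TP=157, FP=7+13+11+8+4=43, FN=4+2+4+1+4=15 → 314/372 = 0.8441
  2: TP=35, FP=9+2+7+6+7=31, FN=12+13+13+11+12=61 → 70/162 = 0.4321
  3: TP=124, FP=8+4+13+2+5=32, FN=11+11+7+21+10=60 → 248/340 = 0.7294
  4: TP=152, FP=9+1+11+21+3=45, FN=9+8+6+2+3=28 → 304/377 = 0.8064
  5: TP=119, FP=7+4+12+10+3=36, FN=6+4+7+5+3=25 → 238/299 = 0.7960
Lowest is class '2' with F1 score = 0.432.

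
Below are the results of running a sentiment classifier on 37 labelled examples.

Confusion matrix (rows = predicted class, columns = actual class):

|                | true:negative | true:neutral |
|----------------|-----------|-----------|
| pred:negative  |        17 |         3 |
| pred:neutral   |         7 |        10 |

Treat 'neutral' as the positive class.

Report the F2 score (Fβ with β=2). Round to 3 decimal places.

0.725

Fβ = (1+β²)·TP / ((1+β²)·TP + β²·FN + FP), with β²=4
= 5·10 / (5·10 + 4·3 + 7) = 0.725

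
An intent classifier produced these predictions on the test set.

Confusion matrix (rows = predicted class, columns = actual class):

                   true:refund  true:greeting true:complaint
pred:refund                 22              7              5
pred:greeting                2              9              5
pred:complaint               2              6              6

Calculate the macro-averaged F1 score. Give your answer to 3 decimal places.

Per-class F1 score (2·TP/(2·TP+FP+FN)):
  refund: TP=22, FP=7+5=12, FN=2+2=4 → 44/60 = 0.7333
  greeting: TP=9, FP=2+5=7, FN=7+6=13 → 18/38 = 0.4737
  complaint: TP=6, FP=2+6=8, FN=5+5=10 → 12/30 = 0.4000
Macro-F1 score = mean = (0.7333 + 0.4737 + 0.4000) / 3 = 0.536

0.536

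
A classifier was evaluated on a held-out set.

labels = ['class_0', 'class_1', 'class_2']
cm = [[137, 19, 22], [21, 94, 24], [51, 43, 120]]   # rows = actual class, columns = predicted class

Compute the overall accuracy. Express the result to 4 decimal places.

0.6610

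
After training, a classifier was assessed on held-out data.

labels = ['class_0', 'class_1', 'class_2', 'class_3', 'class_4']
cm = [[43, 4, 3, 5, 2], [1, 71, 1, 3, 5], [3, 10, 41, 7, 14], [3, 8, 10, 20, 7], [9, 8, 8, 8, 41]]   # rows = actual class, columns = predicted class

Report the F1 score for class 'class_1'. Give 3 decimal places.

Treat 'class_1' as positive and all other classes as negative.
F1 score = 2·TP/(2·TP+FP+FN).
class_1: TP=71, FP=4+10+8+8=30, FN=1+1+3+5=10 → 142/182 = 0.7802

0.780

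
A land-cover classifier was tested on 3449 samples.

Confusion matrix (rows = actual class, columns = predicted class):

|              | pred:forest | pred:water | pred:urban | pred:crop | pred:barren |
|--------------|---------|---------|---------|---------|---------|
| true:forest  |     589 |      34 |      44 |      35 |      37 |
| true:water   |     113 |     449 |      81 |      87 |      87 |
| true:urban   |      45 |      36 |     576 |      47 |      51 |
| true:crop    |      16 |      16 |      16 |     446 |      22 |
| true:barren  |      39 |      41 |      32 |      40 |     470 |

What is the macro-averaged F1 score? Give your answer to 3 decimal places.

0.733

Per-class F1 score (2·TP/(2·TP+FP+FN)):
  forest: TP=589, FP=113+45+16+39=213, FN=34+44+35+37=150 → 1178/1541 = 0.7644
  water: TP=449, FP=34+36+16+41=127, FN=113+81+87+87=368 → 898/1393 = 0.6447
  urban: TP=576, FP=44+81+16+32=173, FN=45+36+47+51=179 → 1152/1504 = 0.7660
  crop: TP=446, FP=35+87+47+40=209, FN=16+16+16+22=70 → 892/1171 = 0.7617
  barren: TP=470, FP=37+87+51+22=197, FN=39+41+32+40=152 → 940/1289 = 0.7292
Macro-F1 score = mean = (0.7644 + 0.6447 + 0.7660 + 0.7617 + 0.7292) / 5 = 0.733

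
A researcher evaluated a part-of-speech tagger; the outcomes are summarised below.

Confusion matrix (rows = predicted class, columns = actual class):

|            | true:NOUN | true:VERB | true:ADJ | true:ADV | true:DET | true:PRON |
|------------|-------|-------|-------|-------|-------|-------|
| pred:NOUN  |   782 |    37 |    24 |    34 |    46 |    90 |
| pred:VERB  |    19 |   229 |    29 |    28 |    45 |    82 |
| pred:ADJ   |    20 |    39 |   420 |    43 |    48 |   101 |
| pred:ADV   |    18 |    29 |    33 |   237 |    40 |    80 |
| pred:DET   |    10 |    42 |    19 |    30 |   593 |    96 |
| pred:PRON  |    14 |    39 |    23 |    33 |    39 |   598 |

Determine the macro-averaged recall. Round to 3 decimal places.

0.685

Per-class recall (TP/(TP+FN)):
  NOUN: TP=782, FN=19+20+18+10+14=81 → 782/863 = 0.9061
  VERB: TP=229, FN=37+39+29+42+39=186 → 229/415 = 0.5518
  ADJ: TP=420, FN=24+29+33+19+23=128 → 420/548 = 0.7664
  ADV: TP=237, FN=34+28+43+30+33=168 → 237/405 = 0.5852
  DET: TP=593, FN=46+45+48+40+39=218 → 593/811 = 0.7312
  PRON: TP=598, FN=90+82+101+80+96=449 → 598/1047 = 0.5712
Macro-recall = mean = (0.9061 + 0.5518 + 0.7664 + 0.5852 + 0.7312 + 0.5712) / 6 = 0.685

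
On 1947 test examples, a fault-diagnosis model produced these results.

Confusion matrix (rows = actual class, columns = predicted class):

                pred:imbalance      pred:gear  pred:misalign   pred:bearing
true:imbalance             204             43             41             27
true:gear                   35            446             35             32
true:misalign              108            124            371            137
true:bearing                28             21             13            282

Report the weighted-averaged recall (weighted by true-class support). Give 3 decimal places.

0.669

Per-class recall (TP/(TP+FN)):
  imbalance: TP=204, FN=43+41+27=111 → 204/315 = 0.6476
  gear: TP=446, FN=35+35+32=102 → 446/548 = 0.8139
  misalign: TP=371, FN=108+124+137=369 → 371/740 = 0.5014
  bearing: TP=282, FN=28+21+13=62 → 282/344 = 0.8198
Weighted-recall = Σ (supportᵢ/N)·recallᵢ with N=1947: (315/1947)·0.6476 + (548/1947)·0.8139 + (740/1947)·0.5014 + (344/1947)·0.8198 = 0.669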